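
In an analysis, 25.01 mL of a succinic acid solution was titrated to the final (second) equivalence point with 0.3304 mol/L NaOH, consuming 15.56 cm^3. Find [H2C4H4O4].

n(NaOH) = 0.3304 x 0.01556 = 0.005141 mol.
At the final (second) equivalence point, 2 mol OH^- react per mol H2C4H4O4, so n(H2C4H4O4) = 0.005141 / 2 = 0.002571 mol.
[H2C4H4O4] = 0.002571 / 0.02501 L = 0.103 M.

0.103 M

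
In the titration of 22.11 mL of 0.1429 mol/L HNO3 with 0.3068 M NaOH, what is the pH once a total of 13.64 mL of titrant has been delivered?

12.46

n(acid) = 0.1429 x 0.02211 = 0.003160 mol; n(NaOH) added = 0.3068 x 0.01364 = 0.004185 mol.
Base is in excess by 0.004185 - 0.003160 = 0.001025 mol in a total volume of 0.03575 L.
[OH^-] = 0.001025/0.03575 = 0.02868 M, so pOH = 1.54 and pH = 14.00 - 1.54 = 12.46.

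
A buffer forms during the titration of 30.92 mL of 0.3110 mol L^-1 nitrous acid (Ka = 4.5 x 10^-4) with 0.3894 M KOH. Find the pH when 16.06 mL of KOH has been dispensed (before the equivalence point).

3.62

Initial n(HNO2) = 0.3110 x 0.03092 = 0.009616 mol.
n(KOH) added = 0.3894 x 0.01606 = 0.006254 mol, converting that many moles of HNO2 to NO2-.
Remaining n(HNO2) = 0.003362 mol; n(NO2-) = 0.006254 mol.
By Henderson-Hasselbalch, pH = pKa + log([A^-]/[HA]) = 3.35 + log(0.006254/0.003362) = 3.35 + (+0.27) = 3.62.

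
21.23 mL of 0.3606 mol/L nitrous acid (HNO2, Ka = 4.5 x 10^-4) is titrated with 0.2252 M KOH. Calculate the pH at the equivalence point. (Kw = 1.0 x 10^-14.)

n(HNO2) = 0.3606 x 0.02123 = 0.007656 mol; V(KOH) at equivalence = 0.007656/0.2252 = 0.03399 L.
At equivalence all the acid is converted to NO2-; total volume = 0.02123 + 0.03399 = 0.05522 L, so [NO2-] = 0.007656/0.05522 = 0.1386 M.
Kb = Kw/Ka = 1.0e-14 / 4.5 x 10^-4 = 2.22e-11.
[OH^-] = sqrt(Kb x [NO2-]) = sqrt(2.22e-11 x 0.1386) = 1.76e-6 M.
pOH = 5.76, so pH = 14.00 - 5.76 = 8.24.

8.24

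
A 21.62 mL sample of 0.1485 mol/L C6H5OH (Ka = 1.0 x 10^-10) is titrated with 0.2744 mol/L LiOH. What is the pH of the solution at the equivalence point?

11.49

n(C6H5OH) = 0.1485 x 0.02162 = 0.003211 mol; V(LiOH) at equivalence = 0.003211/0.2744 = 0.01170 L.
At equivalence all the acid is converted to C6H5O-; total volume = 0.02162 + 0.01170 = 0.03332 L, so [C6H5O-] = 0.003211/0.03332 = 0.09635 M.
Kb = Kw/Ka = 1.0e-14 / 1.0 x 10^-10 = 0.000100.
[OH^-] = sqrt(Kb x [C6H5O-]) = sqrt(0.000100 x 0.09635) = 0.00310 M.
pOH = 2.51, so pH = 14.00 - 2.51 = 11.49.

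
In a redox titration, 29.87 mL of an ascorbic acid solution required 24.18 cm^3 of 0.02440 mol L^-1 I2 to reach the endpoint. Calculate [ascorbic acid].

n(I2) = 0.02440 x 0.02418 = 0.0005900 mol.
From the balanced equation, 1 mol I2 reacts with 1 mol ascorbic acid, so n(ascorbic acid) = 0.0005900 x 1/1 = 0.0005900 mol.
[ascorbic acid] = 0.0005900 / 0.02987 L = 0.0198 M.

0.0198 M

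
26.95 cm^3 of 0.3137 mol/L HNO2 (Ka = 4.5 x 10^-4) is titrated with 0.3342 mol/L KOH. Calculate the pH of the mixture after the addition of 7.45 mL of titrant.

2.97

Initial n(HNO2) = 0.3137 x 0.02695 = 0.008454 mol.
n(KOH) added = 0.3342 x 0.007450 = 0.002490 mol, converting that many moles of HNO2 to NO2-.
Remaining n(HNO2) = 0.005964 mol; n(NO2-) = 0.002490 mol.
By Henderson-Hasselbalch, pH = pKa + log([A^-]/[HA]) = 3.35 + log(0.002490/0.005964) = 3.35 + (-0.38) = 2.97.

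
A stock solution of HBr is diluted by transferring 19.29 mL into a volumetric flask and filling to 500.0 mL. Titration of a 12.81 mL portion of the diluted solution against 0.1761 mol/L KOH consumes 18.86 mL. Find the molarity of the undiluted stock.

6.72 M

n(KOH) = 0.1761 x 0.01886 = 0.003321 mol.
n(HBr) in the aliquot = 0.003321 mol.
[diluted HBr] = 0.003321 / 0.01281 = 0.2593 M.
Dilution factor = 500.0/19.29 = 25.92, so [stock] = 0.2593 x 25.92 = 6.72 M.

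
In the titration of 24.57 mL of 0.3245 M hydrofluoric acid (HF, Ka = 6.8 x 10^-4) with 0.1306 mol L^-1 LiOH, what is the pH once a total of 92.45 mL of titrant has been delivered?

12.54

n(acid) = 0.3245 x 0.02457 = 0.007973 mol; n(LiOH) added = 0.1306 x 0.09245 = 0.01207 mol.
Base is in excess by 0.01207 - 0.007973 = 0.004101 mol in a total volume of 0.1170 L.
[OH^-] = 0.004101/0.1170 = 0.03505 M, so pOH = 1.46 and pH = 14.00 - 1.46 = 12.54.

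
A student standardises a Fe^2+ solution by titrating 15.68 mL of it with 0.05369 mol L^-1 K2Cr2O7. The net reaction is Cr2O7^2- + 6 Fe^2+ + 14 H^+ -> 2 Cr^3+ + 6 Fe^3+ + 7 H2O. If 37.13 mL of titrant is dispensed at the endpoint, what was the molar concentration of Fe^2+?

0.763 M

n(K2Cr2O7) = 0.05369 x 0.03713 = 0.001994 mol.
From the balanced equation, 1 mol K2Cr2O7 reacts with 6 mol Fe^2+, so n(Fe^2+) = 0.001994 x 6/1 = 0.01196 mol.
[Fe^2+] = 0.01196 / 0.01568 L = 0.763 M.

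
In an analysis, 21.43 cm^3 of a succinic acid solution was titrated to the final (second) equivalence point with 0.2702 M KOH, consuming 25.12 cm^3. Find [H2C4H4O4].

n(KOH) = 0.2702 x 0.02512 = 0.006787 mol.
At the final (second) equivalence point, 2 mol OH^- react per mol H2C4H4O4, so n(H2C4H4O4) = 0.006787 / 2 = 0.003394 mol.
[H2C4H4O4] = 0.003394 / 0.02143 L = 0.158 M.

0.158 M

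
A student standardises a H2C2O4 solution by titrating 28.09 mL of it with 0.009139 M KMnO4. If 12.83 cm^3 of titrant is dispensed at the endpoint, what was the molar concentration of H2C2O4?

0.0104 M

n(KMnO4) = 0.009139 x 0.01283 = 0.0001173 mol.
From the balanced equation, 2 mol KMnO4 reacts with 5 mol H2C2O4, so n(H2C2O4) = 0.0001173 x 5/2 = 0.0002931 mol.
[H2C2O4] = 0.0002931 / 0.02809 L = 0.0104 M.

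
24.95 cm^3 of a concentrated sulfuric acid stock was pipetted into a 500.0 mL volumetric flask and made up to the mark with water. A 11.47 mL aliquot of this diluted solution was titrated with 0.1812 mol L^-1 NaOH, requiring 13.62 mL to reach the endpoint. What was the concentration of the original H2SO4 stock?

n(NaOH) = 0.1812 x 0.01362 = 0.002468 mol.
n(H2SO4) in the aliquot = 0.002468 x 1/2 = 0.001234 mol.
[diluted H2SO4] = 0.001234 / 0.01147 = 0.1076 M.
Dilution factor = 500.0/24.95 = 20.04, so [stock] = 0.1076 x 20.04 = 2.16 M.

2.16 M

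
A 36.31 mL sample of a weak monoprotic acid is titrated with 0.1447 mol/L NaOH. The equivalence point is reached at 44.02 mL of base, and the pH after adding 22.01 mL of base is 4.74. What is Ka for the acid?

22.01 mL is half of the equivalence volume, so this is the half-equivalence point where [HA] = [A^-].
At half-equivalence pH = pKa, so pKa = 4.74.
Ka = 10^(-4.74) = 1.8 x 10^-5.

1.8 x 10^-5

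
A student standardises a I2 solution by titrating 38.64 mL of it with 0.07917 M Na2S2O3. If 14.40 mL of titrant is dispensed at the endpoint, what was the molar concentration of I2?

0.0148 M

n(Na2S2O3) = 0.07917 x 0.01440 = 0.001140 mol.
From the balanced equation, 2 mol Na2S2O3 reacts with 1 mol I2, so n(I2) = 0.001140 x 1/2 = 0.0005700 mol.
[I2] = 0.0005700 / 0.03864 L = 0.0148 M.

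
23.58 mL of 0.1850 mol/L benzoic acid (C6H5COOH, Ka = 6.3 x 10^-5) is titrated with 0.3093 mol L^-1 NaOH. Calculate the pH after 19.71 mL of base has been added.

n(acid) = 0.1850 x 0.02358 = 0.004362 mol; n(NaOH) added = 0.3093 x 0.01971 = 0.006096 mol.
Base is in excess by 0.006096 - 0.004362 = 0.001734 mol in a total volume of 0.04329 L.
[OH^-] = 0.001734/0.04329 = 0.04006 M, so pOH = 1.40 and pH = 14.00 - 1.40 = 12.60.

12.60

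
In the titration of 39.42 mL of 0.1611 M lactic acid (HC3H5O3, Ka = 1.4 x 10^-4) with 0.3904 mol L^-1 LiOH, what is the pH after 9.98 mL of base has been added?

4.05

Initial n(HC3H5O3) = 0.1611 x 0.03942 = 0.006351 mol.
n(LiOH) added = 0.3904 x 0.009980 = 0.003896 mol, converting that many moles of HC3H5O3 to C3H5O3-.
Remaining n(HC3H5O3) = 0.002454 mol; n(C3H5O3-) = 0.003896 mol.
By Henderson-Hasselbalch, pH = pKa + log([A^-]/[HA]) = 3.85 + log(0.003896/0.002454) = 3.85 + (+0.20) = 4.05.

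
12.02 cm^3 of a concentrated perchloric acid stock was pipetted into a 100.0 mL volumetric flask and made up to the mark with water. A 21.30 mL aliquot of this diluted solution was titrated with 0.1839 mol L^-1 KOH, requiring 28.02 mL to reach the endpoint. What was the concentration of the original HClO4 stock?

2.01 M

n(KOH) = 0.1839 x 0.02802 = 0.005153 mol.
n(HClO4) in the aliquot = 0.005153 mol.
[diluted HClO4] = 0.005153 / 0.02130 = 0.2419 M.
Dilution factor = 100.0/12.02 = 8.319, so [stock] = 0.2419 x 8.319 = 2.01 M.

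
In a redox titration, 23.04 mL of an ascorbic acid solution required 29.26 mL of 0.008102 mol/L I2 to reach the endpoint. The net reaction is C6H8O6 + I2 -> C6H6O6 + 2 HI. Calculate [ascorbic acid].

0.0103 M

n(I2) = 0.008102 x 0.02926 = 0.0002371 mol.
From the balanced equation, 1 mol I2 reacts with 1 mol ascorbic acid, so n(ascorbic acid) = 0.0002371 x 1/1 = 0.0002371 mol.
[ascorbic acid] = 0.0002371 / 0.02304 L = 0.0103 M.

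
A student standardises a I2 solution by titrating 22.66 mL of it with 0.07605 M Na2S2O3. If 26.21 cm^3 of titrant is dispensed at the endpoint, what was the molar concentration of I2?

0.0440 M

n(Na2S2O3) = 0.07605 x 0.02621 = 0.001993 mol.
From the balanced equation, 2 mol Na2S2O3 reacts with 1 mol I2, so n(I2) = 0.001993 x 1/2 = 0.0009966 mol.
[I2] = 0.0009966 / 0.02266 L = 0.0440 M.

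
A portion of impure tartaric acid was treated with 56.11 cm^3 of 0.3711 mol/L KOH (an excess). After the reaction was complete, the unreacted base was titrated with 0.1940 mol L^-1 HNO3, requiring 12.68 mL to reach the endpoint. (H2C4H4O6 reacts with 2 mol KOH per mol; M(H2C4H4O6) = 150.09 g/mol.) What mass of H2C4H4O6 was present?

Total n(KOH) added = 0.3711 x 0.05611 = 0.02082 mol.
n(HNO3) used = 0.1940 x 0.01268 = 0.002460 mol, which equals the excess n(KOH).
So n(KOH) consumed by the sample = 0.02082 - 0.002460 = 0.01836 mol.
n(H2C4H4O6) = 0.01836 / 2 = 0.009181 mol.
mass = 0.009181 mol x 150.09 g/mol = 1.38 g.

1.38 g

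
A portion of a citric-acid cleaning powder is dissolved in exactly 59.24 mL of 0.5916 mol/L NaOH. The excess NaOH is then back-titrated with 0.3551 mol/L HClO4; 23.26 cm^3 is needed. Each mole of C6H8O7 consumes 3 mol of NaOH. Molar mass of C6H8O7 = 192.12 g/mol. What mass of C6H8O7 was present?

1.72 g

Total n(NaOH) added = 0.5916 x 0.05924 = 0.03505 mol.
n(HClO4) used = 0.3551 x 0.02326 = 0.008260 mol, which equals the excess n(NaOH).
So n(NaOH) consumed by the sample = 0.03505 - 0.008260 = 0.02679 mol.
n(C6H8O7) = 0.02679 / 3 = 0.008929 mol.
mass = 0.008929 mol x 192.12 g/mol = 1.72 g.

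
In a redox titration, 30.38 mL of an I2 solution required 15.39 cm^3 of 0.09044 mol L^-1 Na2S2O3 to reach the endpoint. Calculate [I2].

0.0229 M

n(Na2S2O3) = 0.09044 x 0.01539 = 0.001392 mol.
From the balanced equation, 2 mol Na2S2O3 reacts with 1 mol I2, so n(I2) = 0.001392 x 1/2 = 0.0006959 mol.
[I2] = 0.0006959 / 0.03038 L = 0.0229 M.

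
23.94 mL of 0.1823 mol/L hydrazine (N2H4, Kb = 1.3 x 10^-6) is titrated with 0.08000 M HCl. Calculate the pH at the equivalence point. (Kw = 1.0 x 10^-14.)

n(N2H4) = 0.1823 x 0.02394 = 0.004364 mol; V(HCl) at equivalence = 0.004364/0.08000 = 0.05455 L.
At equivalence the base is fully converted to N2H5+; total volume = 0.07849 L, so [N2H5+] = 0.004364/0.07849 = 0.05560 M.
Ka(N2H5+) = Kw/Kb = 1.0e-14 / 1.3 x 10^-6 = 7.69e-9.
[H^+] = sqrt(Ka x [N2H5+]) = sqrt(7.69e-9 x 0.05560) = 2.07e-5 M.
pH = -log(2.07e-5) = 4.68.

4.68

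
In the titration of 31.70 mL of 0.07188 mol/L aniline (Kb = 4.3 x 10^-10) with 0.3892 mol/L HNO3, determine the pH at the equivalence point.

n(C6H5NH2) = 0.07188 x 0.03170 = 0.002279 mol; V(HNO3) at equivalence = 0.002279/0.3892 = 0.005855 L.
At equivalence the base is fully converted to C6H5NH3+; total volume = 0.03755 L, so [C6H5NH3+] = 0.002279/0.03755 = 0.06067 M.
Ka(C6H5NH3+) = Kw/Kb = 1.0e-14 / 4.3 x 10^-10 = 2.33e-5.
[H^+] = sqrt(Ka x [C6H5NH3+]) = sqrt(2.33e-5 x 0.06067) = 0.00119 M.
pH = -log(0.00119) = 2.93.

2.93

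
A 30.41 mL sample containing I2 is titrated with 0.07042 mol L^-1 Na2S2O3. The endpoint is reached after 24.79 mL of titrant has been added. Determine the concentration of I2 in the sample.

n(Na2S2O3) = 0.07042 x 0.02479 = 0.001746 mol.
From the balanced equation, 2 mol Na2S2O3 reacts with 1 mol I2, so n(I2) = 0.001746 x 1/2 = 0.0008729 mol.
[I2] = 0.0008729 / 0.03041 L = 0.0287 M.

0.0287 M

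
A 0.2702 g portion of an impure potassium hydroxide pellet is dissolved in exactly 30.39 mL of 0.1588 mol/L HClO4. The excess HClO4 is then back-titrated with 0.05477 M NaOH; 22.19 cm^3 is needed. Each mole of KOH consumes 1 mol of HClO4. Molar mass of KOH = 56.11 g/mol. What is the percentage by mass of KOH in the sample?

Total n(HClO4) added = 0.1588 x 0.03039 = 0.004826 mol.
n(NaOH) used = 0.05477 x 0.02219 = 0.001215 mol, which equals the excess n(HClO4).
So n(HClO4) consumed by the sample = 0.004826 - 0.001215 = 0.003611 mol.
n(KOH) = 0.003611 / 1 = 0.003611 mol.
mass KOH = 0.003611 x 56.11 = 0.2026 g, so %KOH = 0.2026/0.2702 x 100 = 75.0%.

75.0%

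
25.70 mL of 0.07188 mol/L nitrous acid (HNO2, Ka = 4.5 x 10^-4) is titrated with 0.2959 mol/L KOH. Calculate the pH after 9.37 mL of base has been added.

12.42

n(acid) = 0.07188 x 0.02570 = 0.001847 mol; n(KOH) added = 0.2959 x 0.009370 = 0.002773 mol.
Base is in excess by 0.002773 - 0.001847 = 0.0009253 mol in a total volume of 0.03507 L.
[OH^-] = 0.0009253/0.03507 = 0.02638 M, so pOH = 1.58 and pH = 14.00 - 1.58 = 12.42.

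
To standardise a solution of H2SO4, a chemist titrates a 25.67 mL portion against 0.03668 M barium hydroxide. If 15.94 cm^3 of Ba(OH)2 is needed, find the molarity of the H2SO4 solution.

n(Ba(OH)2) delivered = 0.03668 x 0.01594 = 0.0005847 mol.
For a 1:1 reaction, n(H2SO4) = 0.0005847 mol.
[H2SO4] = 0.0005847 mol / 0.02567 L = 0.0228 M.

0.0228 M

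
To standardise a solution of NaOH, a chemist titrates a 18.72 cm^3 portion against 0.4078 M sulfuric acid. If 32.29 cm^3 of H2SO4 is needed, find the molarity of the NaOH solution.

1.41 M

n(H2SO4) delivered = 0.4078 x 0.03229 = 0.01317 mol.
The reaction is 2 NaOH + 1 H2SO4, so n(NaOH) = 0.01317 x 2/1 = 0.02634 mol.
[NaOH] = 0.02634 mol / 0.01872 L = 1.41 M.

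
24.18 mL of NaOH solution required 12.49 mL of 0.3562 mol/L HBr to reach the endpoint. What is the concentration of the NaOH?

0.184 M

n(HBr) delivered = 0.3562 x 0.01249 = 0.004449 mol.
For a 1:1 reaction, n(NaOH) = 0.004449 mol.
[NaOH] = 0.004449 mol / 0.02418 L = 0.184 M.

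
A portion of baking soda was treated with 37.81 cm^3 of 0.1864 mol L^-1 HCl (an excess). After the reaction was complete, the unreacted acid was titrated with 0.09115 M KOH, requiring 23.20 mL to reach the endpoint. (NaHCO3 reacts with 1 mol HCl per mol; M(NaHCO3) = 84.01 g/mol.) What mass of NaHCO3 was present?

Total n(HCl) added = 0.1864 x 0.03781 = 0.007048 mol.
n(KOH) used = 0.09115 x 0.02320 = 0.002115 mol, which equals the excess n(HCl).
So n(HCl) consumed by the sample = 0.007048 - 0.002115 = 0.004933 mol.
n(NaHCO3) = 0.004933 / 1 = 0.004933 mol.
mass = 0.004933 mol x 84.01 g/mol = 0.414 g.

0.414 g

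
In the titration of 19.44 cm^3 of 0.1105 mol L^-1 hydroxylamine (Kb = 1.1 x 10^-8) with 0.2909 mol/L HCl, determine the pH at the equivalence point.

n(NH2OH) = 0.1105 x 0.01944 = 0.002148 mol; V(HCl) at equivalence = 0.002148/0.2909 = 0.007384 L.
At equivalence the base is fully converted to NH3OH+; total volume = 0.02682 L, so [NH3OH+] = 0.002148/0.02682 = 0.08008 M.
Ka(NH3OH+) = Kw/Kb = 1.0e-14 / 1.1 x 10^-8 = 9.09e-7.
[H^+] = sqrt(Ka x [NH3OH+]) = sqrt(9.09e-7 x 0.08008) = 0.000270 M.
pH = -log(0.000270) = 3.57.

3.57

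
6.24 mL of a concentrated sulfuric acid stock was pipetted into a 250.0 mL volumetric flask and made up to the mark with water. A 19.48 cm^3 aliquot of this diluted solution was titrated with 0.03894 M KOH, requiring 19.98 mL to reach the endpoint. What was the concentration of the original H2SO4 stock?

n(KOH) = 0.03894 x 0.01998 = 0.0007780 mol.
n(H2SO4) in the aliquot = 0.0007780 x 1/2 = 0.0003890 mol.
[diluted H2SO4] = 0.0003890 / 0.01948 = 0.01997 M.
Dilution factor = 250.0/6.240 = 40.06, so [stock] = 0.01997 x 40.06 = 0.800 M.

0.800 M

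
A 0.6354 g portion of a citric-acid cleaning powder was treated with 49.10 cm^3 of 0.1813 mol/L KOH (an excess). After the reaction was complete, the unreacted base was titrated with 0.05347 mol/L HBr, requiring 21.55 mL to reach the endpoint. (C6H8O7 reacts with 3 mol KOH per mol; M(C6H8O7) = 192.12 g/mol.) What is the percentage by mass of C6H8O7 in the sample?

Total n(KOH) added = 0.1813 x 0.04910 = 0.008902 mol.
n(HBr) used = 0.05347 x 0.02155 = 0.001152 mol, which equals the excess n(KOH).
So n(KOH) consumed by the sample = 0.008902 - 0.001152 = 0.007750 mol.
n(C6H8O7) = 0.007750 / 3 = 0.002583 mol.
mass C6H8O7 = 0.002583 x 192.12 = 0.4963 g, so %C6H8O7 = 0.4963/0.6354 x 100 = 78.1%.

78.1%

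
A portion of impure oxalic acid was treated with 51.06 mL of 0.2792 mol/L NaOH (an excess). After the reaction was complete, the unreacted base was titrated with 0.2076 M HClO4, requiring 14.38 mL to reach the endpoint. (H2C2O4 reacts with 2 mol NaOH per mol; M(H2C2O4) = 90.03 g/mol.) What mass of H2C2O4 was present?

0.507 g

Total n(NaOH) added = 0.2792 x 0.05106 = 0.01426 mol.
n(HClO4) used = 0.2076 x 0.01438 = 0.002985 mol, which equals the excess n(NaOH).
So n(NaOH) consumed by the sample = 0.01426 - 0.002985 = 0.01127 mol.
n(H2C2O4) = 0.01127 / 2 = 0.005635 mol.
mass = 0.005635 mol x 90.03 g/mol = 0.507 g.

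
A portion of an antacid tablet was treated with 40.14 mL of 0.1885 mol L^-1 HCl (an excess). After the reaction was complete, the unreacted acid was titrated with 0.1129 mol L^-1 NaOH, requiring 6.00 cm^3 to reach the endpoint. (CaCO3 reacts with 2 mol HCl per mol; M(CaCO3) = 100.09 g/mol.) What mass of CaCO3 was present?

0.345 g

Total n(HCl) added = 0.1885 x 0.04014 = 0.007566 mol.
n(NaOH) used = 0.1129 x 0.006000 = 0.0006774 mol, which equals the excess n(HCl).
So n(HCl) consumed by the sample = 0.007566 - 0.0006774 = 0.006889 mol.
n(CaCO3) = 0.006889 / 2 = 0.003444 mol.
mass = 0.003444 mol x 100.09 g/mol = 0.345 g.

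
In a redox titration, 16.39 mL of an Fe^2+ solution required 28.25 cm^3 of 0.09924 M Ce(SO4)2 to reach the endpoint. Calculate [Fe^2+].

n(Ce(SO4)2) = 0.09924 x 0.02825 = 0.002804 mol.
From the balanced equation, 1 mol Ce(SO4)2 reacts with 1 mol Fe^2+, so n(Fe^2+) = 0.002804 x 1/1 = 0.002804 mol.
[Fe^2+] = 0.002804 / 0.01639 L = 0.171 M.

0.171 M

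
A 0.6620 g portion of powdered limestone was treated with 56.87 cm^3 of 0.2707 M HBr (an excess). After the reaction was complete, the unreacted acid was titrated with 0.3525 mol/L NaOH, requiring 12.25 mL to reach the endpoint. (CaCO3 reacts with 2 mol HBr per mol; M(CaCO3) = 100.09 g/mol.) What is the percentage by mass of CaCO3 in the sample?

83.7%

Total n(HBr) added = 0.2707 x 0.05687 = 0.01539 mol.
n(NaOH) used = 0.3525 x 0.01225 = 0.004318 mol, which equals the excess n(HBr).
So n(HBr) consumed by the sample = 0.01539 - 0.004318 = 0.01108 mol.
n(CaCO3) = 0.01108 / 2 = 0.005538 mol.
mass CaCO3 = 0.005538 x 100.09 = 0.5543 g, so %CaCO3 = 0.5543/0.6620 x 100 = 83.7%.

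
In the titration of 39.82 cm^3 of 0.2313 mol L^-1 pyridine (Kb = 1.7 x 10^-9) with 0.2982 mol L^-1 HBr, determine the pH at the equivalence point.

3.06

n(C5H5N) = 0.2313 x 0.03982 = 0.009210 mol; V(HBr) at equivalence = 0.009210/0.2982 = 0.03089 L.
At equivalence the base is fully converted to C5H5NH+; total volume = 0.07071 L, so [C5H5NH+] = 0.009210/0.07071 = 0.1303 M.
Ka(C5H5NH+) = Kw/Kb = 1.0e-14 / 1.7 x 10^-9 = 5.88e-6.
[H^+] = sqrt(Ka x [C5H5NH+]) = sqrt(5.88e-6 x 0.1303) = 0.000875 M.
pH = -log(0.000875) = 3.06.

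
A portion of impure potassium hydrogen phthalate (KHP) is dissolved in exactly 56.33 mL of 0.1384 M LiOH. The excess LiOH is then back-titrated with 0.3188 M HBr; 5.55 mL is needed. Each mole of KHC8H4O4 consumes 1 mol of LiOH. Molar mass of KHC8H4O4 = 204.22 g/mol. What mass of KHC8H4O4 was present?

Total n(LiOH) added = 0.1384 x 0.05633 = 0.007796 mol.
n(HBr) used = 0.3188 x 0.005550 = 0.001769 mol, which equals the excess n(LiOH).
So n(LiOH) consumed by the sample = 0.007796 - 0.001769 = 0.006027 mol.
n(KHC8H4O4) = 0.006027 / 1 = 0.006027 mol.
mass = 0.006027 mol x 204.22 g/mol = 1.23 g.

1.23 g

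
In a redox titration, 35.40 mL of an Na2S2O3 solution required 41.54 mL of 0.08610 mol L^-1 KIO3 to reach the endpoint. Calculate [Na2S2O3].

n(KIO3) = 0.08610 x 0.04154 = 0.003577 mol.
From the balanced equation, 1 mol KIO3 reacts with 6 mol Na2S2O3, so n(Na2S2O3) = 0.003577 x 6/1 = 0.02146 mol.
[Na2S2O3] = 0.02146 / 0.03540 L = 0.606 M.

0.606 M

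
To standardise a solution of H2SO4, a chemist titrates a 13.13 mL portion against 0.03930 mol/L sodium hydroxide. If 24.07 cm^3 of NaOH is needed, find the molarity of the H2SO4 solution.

n(NaOH) delivered = 0.03930 x 0.02407 = 0.0009460 mol.
The reaction is 1 H2SO4 + 2 NaOH, so n(H2SO4) = 0.0009460 x 1/2 = 0.0004730 mol.
[H2SO4] = 0.0004730 mol / 0.01313 L = 0.0360 M.

0.0360 M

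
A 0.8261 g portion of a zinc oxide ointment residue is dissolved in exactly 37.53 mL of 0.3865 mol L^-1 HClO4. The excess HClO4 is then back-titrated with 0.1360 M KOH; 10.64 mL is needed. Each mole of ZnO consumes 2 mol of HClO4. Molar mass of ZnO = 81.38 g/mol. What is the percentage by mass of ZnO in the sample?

64.3%

Total n(HClO4) added = 0.3865 x 0.03753 = 0.01451 mol.
n(KOH) used = 0.1360 x 0.01064 = 0.001447 mol, which equals the excess n(HClO4).
So n(HClO4) consumed by the sample = 0.01451 - 0.001447 = 0.01306 mol.
n(ZnO) = 0.01306 / 2 = 0.006529 mol.
mass ZnO = 0.006529 x 81.38 = 0.5313 g, so %ZnO = 0.5313/0.8261 x 100 = 64.3%.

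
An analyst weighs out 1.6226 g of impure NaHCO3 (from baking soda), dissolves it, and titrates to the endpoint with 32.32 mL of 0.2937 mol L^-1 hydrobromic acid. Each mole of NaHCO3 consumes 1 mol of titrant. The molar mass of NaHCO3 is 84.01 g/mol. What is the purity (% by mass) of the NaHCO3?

n(HBr) = 0.2937 x 0.03232 = 0.009492 mol.
n(NaHCO3) = 0.009492 / 1 = 0.009492 mol.
mass of NaHCO3 = 0.009492 x 84.01 = 0.7975 g.
% purity = 0.7975 / 1.6226 x 100 = 49.1%.

49.1%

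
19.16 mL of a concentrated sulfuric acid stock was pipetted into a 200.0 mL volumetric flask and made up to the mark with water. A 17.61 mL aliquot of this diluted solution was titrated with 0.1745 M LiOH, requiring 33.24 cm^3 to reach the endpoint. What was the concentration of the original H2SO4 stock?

n(LiOH) = 0.1745 x 0.03324 = 0.005800 mol.
n(H2SO4) in the aliquot = 0.005800 x 1/2 = 0.002900 mol.
[diluted H2SO4] = 0.002900 / 0.01761 = 0.1647 M.
Dilution factor = 200.0/19.16 = 10.44, so [stock] = 0.1647 x 10.44 = 1.72 M.

1.72 M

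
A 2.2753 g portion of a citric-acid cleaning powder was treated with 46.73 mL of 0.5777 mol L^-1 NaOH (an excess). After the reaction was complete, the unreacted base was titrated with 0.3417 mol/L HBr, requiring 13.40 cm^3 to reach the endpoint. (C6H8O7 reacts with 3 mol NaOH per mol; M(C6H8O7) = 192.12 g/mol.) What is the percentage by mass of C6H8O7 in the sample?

Total n(NaOH) added = 0.5777 x 0.04673 = 0.02700 mol.
n(HBr) used = 0.3417 x 0.01340 = 0.004579 mol, which equals the excess n(NaOH).
So n(NaOH) consumed by the sample = 0.02700 - 0.004579 = 0.02242 mol.
n(C6H8O7) = 0.02242 / 3 = 0.007472 mol.
mass C6H8O7 = 0.007472 x 192.12 = 1.436 g, so %C6H8O7 = 1.436/2.2753 x 100 = 63.1%.

63.1%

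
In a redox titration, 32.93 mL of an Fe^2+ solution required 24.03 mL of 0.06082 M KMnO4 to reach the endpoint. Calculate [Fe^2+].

n(KMnO4) = 0.06082 x 0.02403 = 0.001462 mol.
From the balanced equation, 1 mol KMnO4 reacts with 5 mol Fe^2+, so n(Fe^2+) = 0.001462 x 5/1 = 0.007308 mol.
[Fe^2+] = 0.007308 / 0.03293 L = 0.222 M.

0.222 M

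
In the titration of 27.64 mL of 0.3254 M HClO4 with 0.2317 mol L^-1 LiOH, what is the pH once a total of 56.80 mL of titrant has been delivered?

n(acid) = 0.3254 x 0.02764 = 0.008994 mol; n(LiOH) added = 0.2317 x 0.05680 = 0.01316 mol.
Base is in excess by 0.01316 - 0.008994 = 0.004167 mol in a total volume of 0.08444 L.
[OH^-] = 0.004167/0.08444 = 0.04934 M, so pOH = 1.31 and pH = 14.00 - 1.31 = 12.69.

12.69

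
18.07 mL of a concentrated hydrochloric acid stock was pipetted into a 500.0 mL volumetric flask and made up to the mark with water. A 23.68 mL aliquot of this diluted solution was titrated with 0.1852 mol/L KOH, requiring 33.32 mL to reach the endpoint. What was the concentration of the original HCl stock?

7.21 M

n(KOH) = 0.1852 x 0.03332 = 0.006171 mol.
n(HCl) in the aliquot = 0.006171 mol.
[diluted HCl] = 0.006171 / 0.02368 = 0.2606 M.
Dilution factor = 500.0/18.07 = 27.67, so [stock] = 0.2606 x 27.67 = 7.21 M.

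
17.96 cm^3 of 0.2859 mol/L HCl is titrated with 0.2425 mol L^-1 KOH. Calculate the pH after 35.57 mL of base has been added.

12.81

n(acid) = 0.2859 x 0.01796 = 0.005135 mol; n(KOH) added = 0.2425 x 0.03557 = 0.008626 mol.
Base is in excess by 0.008626 - 0.005135 = 0.003491 mol in a total volume of 0.05353 L.
[OH^-] = 0.003491/0.05353 = 0.06522 M, so pOH = 1.19 and pH = 14.00 - 1.19 = 12.81.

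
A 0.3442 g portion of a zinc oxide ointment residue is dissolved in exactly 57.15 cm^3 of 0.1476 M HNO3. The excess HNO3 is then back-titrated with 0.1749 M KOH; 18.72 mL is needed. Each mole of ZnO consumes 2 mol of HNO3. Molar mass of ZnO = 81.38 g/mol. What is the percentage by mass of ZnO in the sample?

Total n(HNO3) added = 0.1476 x 0.05715 = 0.008435 mol.
n(KOH) used = 0.1749 x 0.01872 = 0.003274 mol, which equals the excess n(HNO3).
So n(HNO3) consumed by the sample = 0.008435 - 0.003274 = 0.005161 mol.
n(ZnO) = 0.005161 / 2 = 0.002581 mol.
mass ZnO = 0.002581 x 81.38 = 0.2100 g, so %ZnO = 0.2100/0.3442 x 100 = 61.0%.

61.0%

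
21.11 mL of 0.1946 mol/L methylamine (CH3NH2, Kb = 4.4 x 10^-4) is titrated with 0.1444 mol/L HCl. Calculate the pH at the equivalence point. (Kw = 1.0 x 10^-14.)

5.86

n(CH3NH2) = 0.1946 x 0.02111 = 0.004108 mol; V(HCl) at equivalence = 0.004108/0.1444 = 0.02845 L.
At equivalence the base is fully converted to CH3NH3+; total volume = 0.04956 L, so [CH3NH3+] = 0.004108/0.04956 = 0.08289 M.
Ka(CH3NH3+) = Kw/Kb = 1.0e-14 / 4.4 x 10^-4 = 2.27e-11.
[H^+] = sqrt(Ka x [CH3NH3+]) = sqrt(2.27e-11 x 0.08289) = 1.37e-6 M.
pH = -log(1.37e-6) = 5.86.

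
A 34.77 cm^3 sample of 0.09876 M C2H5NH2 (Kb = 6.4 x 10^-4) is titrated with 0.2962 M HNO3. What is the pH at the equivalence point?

n(C2H5NH2) = 0.09876 x 0.03477 = 0.003434 mol; V(HNO3) at equivalence = 0.003434/0.2962 = 0.01159 L.
At equivalence the base is fully converted to C2H5NH3+; total volume = 0.04636 L, so [C2H5NH3+] = 0.003434/0.04636 = 0.07406 M.
Ka(C2H5NH3+) = Kw/Kb = 1.0e-14 / 6.4 x 10^-4 = 1.56e-11.
[H^+] = sqrt(Ka x [C2H5NH3+]) = sqrt(1.56e-11 x 0.07406) = 1.08e-6 M.
pH = -log(1.08e-6) = 5.97.

5.97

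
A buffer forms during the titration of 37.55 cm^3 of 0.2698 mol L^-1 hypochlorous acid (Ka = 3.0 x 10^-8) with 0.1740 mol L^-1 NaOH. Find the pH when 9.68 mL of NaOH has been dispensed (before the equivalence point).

6.82

Initial n(HClO) = 0.2698 x 0.03755 = 0.01013 mol.
n(NaOH) added = 0.1740 x 0.009680 = 0.001684 mol, converting that many moles of HClO to ClO-.
Remaining n(HClO) = 0.008447 mol; n(ClO-) = 0.001684 mol.
By Henderson-Hasselbalch, pH = pKa + log([A^-]/[HA]) = 7.52 + log(0.001684/0.008447) = 7.52 + (-0.70) = 6.82.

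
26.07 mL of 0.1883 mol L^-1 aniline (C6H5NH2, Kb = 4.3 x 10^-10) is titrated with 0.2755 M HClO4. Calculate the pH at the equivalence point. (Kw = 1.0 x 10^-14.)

2.79

n(C6H5NH2) = 0.1883 x 0.02607 = 0.004909 mol; V(HClO4) at equivalence = 0.004909/0.2755 = 0.01782 L.
At equivalence the base is fully converted to C6H5NH3+; total volume = 0.04389 L, so [C6H5NH3+] = 0.004909/0.04389 = 0.1119 M.
Ka(C6H5NH3+) = Kw/Kb = 1.0e-14 / 4.3 x 10^-10 = 2.33e-5.
[H^+] = sqrt(Ka x [C6H5NH3+]) = sqrt(2.33e-5 x 0.1119) = 0.00161 M.
pH = -log(0.00161) = 2.79.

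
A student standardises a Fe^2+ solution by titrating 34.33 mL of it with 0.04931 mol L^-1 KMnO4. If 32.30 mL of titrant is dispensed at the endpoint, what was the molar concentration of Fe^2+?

0.232 M

n(KMnO4) = 0.04931 x 0.03230 = 0.001593 mol.
From the balanced equation, 1 mol KMnO4 reacts with 5 mol Fe^2+, so n(Fe^2+) = 0.001593 x 5/1 = 0.007964 mol.
[Fe^2+] = 0.007964 / 0.03433 L = 0.232 M.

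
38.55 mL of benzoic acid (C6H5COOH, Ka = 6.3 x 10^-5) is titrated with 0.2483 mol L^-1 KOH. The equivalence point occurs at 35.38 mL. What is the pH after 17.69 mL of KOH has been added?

17.69 mL is exactly half the equivalence volume (35.38/2), i.e. the half-equivalence point.
There, n(HA) = n(A^-), so pH = pKa = -log(6.3 x 10^-5) = 4.20.

4.20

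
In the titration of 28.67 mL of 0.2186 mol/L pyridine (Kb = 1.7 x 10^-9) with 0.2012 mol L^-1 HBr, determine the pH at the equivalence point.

3.11

n(C5H5N) = 0.2186 x 0.02867 = 0.006267 mol; V(HBr) at equivalence = 0.006267/0.2012 = 0.03115 L.
At equivalence the base is fully converted to C5H5NH+; total volume = 0.05982 L, so [C5H5NH+] = 0.006267/0.05982 = 0.1048 M.
Ka(C5H5NH+) = Kw/Kb = 1.0e-14 / 1.7 x 10^-9 = 5.88e-6.
[H^+] = sqrt(Ka x [C5H5NH+]) = sqrt(5.88e-6 x 0.1048) = 0.000785 M.
pH = -log(0.000785) = 3.11.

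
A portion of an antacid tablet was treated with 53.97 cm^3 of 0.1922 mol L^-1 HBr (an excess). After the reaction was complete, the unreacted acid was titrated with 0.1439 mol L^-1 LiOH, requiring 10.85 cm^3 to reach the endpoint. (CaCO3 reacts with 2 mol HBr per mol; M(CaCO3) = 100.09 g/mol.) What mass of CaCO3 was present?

0.441 g

Total n(HBr) added = 0.1922 x 0.05397 = 0.01037 mol.
n(LiOH) used = 0.1439 x 0.01085 = 0.001561 mol, which equals the excess n(HBr).
So n(HBr) consumed by the sample = 0.01037 - 0.001561 = 0.008812 mol.
n(CaCO3) = 0.008812 / 2 = 0.004406 mol.
mass = 0.004406 mol x 100.09 g/mol = 0.441 g.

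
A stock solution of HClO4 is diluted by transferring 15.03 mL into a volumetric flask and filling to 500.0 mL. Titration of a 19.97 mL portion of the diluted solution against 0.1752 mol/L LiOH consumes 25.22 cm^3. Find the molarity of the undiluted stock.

n(LiOH) = 0.1752 x 0.02522 = 0.004419 mol.
n(HClO4) in the aliquot = 0.004419 mol.
[diluted HClO4] = 0.004419 / 0.01997 = 0.2213 M.
Dilution factor = 500.0/15.03 = 33.27, so [stock] = 0.2213 x 33.27 = 7.36 M.

7.36 M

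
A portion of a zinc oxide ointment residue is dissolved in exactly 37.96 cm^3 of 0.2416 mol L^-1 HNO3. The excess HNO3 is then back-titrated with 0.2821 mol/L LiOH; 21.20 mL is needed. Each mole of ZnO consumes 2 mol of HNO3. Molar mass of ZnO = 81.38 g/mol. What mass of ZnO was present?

Total n(HNO3) added = 0.2416 x 0.03796 = 0.009171 mol.
n(LiOH) used = 0.2821 x 0.02120 = 0.005981 mol, which equals the excess n(HNO3).
So n(HNO3) consumed by the sample = 0.009171 - 0.005981 = 0.003191 mol.
n(ZnO) = 0.003191 / 2 = 0.001595 mol.
mass = 0.001595 mol x 81.38 g/mol = 0.130 g.

0.130 g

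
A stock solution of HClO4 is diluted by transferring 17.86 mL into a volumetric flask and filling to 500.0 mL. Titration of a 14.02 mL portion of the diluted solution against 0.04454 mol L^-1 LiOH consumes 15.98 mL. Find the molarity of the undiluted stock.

1.42 M

n(LiOH) = 0.04454 x 0.01598 = 0.0007117 mol.
n(HClO4) in the aliquot = 0.0007117 mol.
[diluted HClO4] = 0.0007117 / 0.01402 = 0.05077 M.
Dilution factor = 500.0/17.86 = 28.00, so [stock] = 0.05077 x 28.00 = 1.42 M.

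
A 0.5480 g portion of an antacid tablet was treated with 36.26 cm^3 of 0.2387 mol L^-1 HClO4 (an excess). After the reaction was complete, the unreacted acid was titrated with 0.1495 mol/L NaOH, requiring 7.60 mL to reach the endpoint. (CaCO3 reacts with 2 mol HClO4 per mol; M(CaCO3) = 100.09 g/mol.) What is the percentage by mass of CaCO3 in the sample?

Total n(HClO4) added = 0.2387 x 0.03626 = 0.008655 mol.
n(NaOH) used = 0.1495 x 0.007600 = 0.001136 mol, which equals the excess n(HClO4).
So n(HClO4) consumed by the sample = 0.008655 - 0.001136 = 0.007519 mol.
n(CaCO3) = 0.007519 / 2 = 0.003760 mol.
mass CaCO3 = 0.003760 x 100.09 = 0.3763 g, so %CaCO3 = 0.3763/0.5480 x 100 = 68.7%.

68.7%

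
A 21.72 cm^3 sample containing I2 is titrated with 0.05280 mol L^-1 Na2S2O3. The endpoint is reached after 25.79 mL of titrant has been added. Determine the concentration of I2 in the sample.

0.0313 M

n(Na2S2O3) = 0.05280 x 0.02579 = 0.001362 mol.
From the balanced equation, 2 mol Na2S2O3 reacts with 1 mol I2, so n(I2) = 0.001362 x 1/2 = 0.0006809 mol.
[I2] = 0.0006809 / 0.02172 L = 0.0313 M.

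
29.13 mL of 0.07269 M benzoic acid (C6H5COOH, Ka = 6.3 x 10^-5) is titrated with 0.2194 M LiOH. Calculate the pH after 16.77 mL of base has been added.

n(acid) = 0.07269 x 0.02913 = 0.002117 mol; n(LiOH) added = 0.2194 x 0.01677 = 0.003679 mol.
Base is in excess by 0.003679 - 0.002117 = 0.001562 mol in a total volume of 0.04590 L.
[OH^-] = 0.001562/0.04590 = 0.03403 M, so pOH = 1.47 and pH = 14.00 - 1.47 = 12.53.

12.53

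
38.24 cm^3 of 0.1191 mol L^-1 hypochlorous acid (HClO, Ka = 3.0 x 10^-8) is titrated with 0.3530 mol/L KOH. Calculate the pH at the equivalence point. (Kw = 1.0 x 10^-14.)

n(HClO) = 0.1191 x 0.03824 = 0.004554 mol; V(KOH) at equivalence = 0.004554/0.3530 = 0.01290 L.
At equivalence all the acid is converted to ClO-; total volume = 0.03824 + 0.01290 = 0.05114 L, so [ClO-] = 0.004554/0.05114 = 0.08905 M.
Kb = Kw/Ka = 1.0e-14 / 3.0 x 10^-8 = 3.33e-7.
[OH^-] = sqrt(Kb x [ClO-]) = sqrt(3.33e-7 x 0.08905) = 0.000172 M.
pOH = 3.76, so pH = 14.00 - 3.76 = 10.24.

10.24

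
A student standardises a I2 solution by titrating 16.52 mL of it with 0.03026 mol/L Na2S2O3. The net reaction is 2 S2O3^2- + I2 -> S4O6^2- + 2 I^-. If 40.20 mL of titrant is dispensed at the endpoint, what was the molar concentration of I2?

n(Na2S2O3) = 0.03026 x 0.04020 = 0.001216 mol.
From the balanced equation, 2 mol Na2S2O3 reacts with 1 mol I2, so n(I2) = 0.001216 x 1/2 = 0.0006082 mol.
[I2] = 0.0006082 / 0.01652 L = 0.0368 M.

0.0368 M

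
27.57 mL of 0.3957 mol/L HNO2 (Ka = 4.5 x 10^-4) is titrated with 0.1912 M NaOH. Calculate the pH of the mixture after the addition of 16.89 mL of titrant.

2.97

Initial n(HNO2) = 0.3957 x 0.02757 = 0.01091 mol.
n(NaOH) added = 0.1912 x 0.01689 = 0.003229 mol, converting that many moles of HNO2 to NO2-.
Remaining n(HNO2) = 0.007680 mol; n(NO2-) = 0.003229 mol.
By Henderson-Hasselbalch, pH = pKa + log([A^-]/[HA]) = 3.35 + log(0.003229/0.007680) = 3.35 + (-0.38) = 2.97.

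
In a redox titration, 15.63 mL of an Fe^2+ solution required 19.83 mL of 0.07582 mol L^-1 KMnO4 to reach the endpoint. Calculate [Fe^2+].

0.481 M

n(KMnO4) = 0.07582 x 0.01983 = 0.001504 mol.
From the balanced equation, 1 mol KMnO4 reacts with 5 mol Fe^2+, so n(Fe^2+) = 0.001504 x 5/1 = 0.007518 mol.
[Fe^2+] = 0.007518 / 0.01563 L = 0.481 M.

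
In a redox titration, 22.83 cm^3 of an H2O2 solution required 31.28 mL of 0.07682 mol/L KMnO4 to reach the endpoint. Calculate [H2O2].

0.263 M

n(KMnO4) = 0.07682 x 0.03128 = 0.002403 mol.
From the balanced equation, 2 mol KMnO4 reacts with 5 mol H2O2, so n(H2O2) = 0.002403 x 5/2 = 0.006007 mol.
[H2O2] = 0.006007 / 0.02283 L = 0.263 M.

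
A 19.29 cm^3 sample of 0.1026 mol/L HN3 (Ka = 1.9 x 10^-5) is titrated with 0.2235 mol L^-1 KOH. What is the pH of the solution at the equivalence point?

n(HN3) = 0.1026 x 0.01929 = 0.001979 mol; V(KOH) at equivalence = 0.001979/0.2235 = 0.008855 L.
At equivalence all the acid is converted to N3-; total volume = 0.01929 + 0.008855 = 0.02815 L, so [N3-] = 0.001979/0.02815 = 0.07032 M.
Kb = Kw/Ka = 1.0e-14 / 1.9 x 10^-5 = 5.26e-10.
[OH^-] = sqrt(Kb x [N3-]) = sqrt(5.26e-10 x 0.07032) = 6.08e-6 M.
pOH = 5.22, so pH = 14.00 - 5.22 = 8.78.

8.78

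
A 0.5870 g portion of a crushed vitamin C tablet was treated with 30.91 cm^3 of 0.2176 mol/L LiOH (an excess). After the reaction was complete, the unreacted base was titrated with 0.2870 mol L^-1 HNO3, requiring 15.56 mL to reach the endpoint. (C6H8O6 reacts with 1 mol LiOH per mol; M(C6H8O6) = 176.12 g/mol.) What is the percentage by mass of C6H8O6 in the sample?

67.8%

Total n(LiOH) added = 0.2176 x 0.03091 = 0.006726 mol.
n(HNO3) used = 0.2870 x 0.01556 = 0.004466 mol, which equals the excess n(LiOH).
So n(LiOH) consumed by the sample = 0.006726 - 0.004466 = 0.002260 mol.
n(C6H8O6) = 0.002260 / 1 = 0.002260 mol.
mass C6H8O6 = 0.002260 x 176.12 = 0.3981 g, so %C6H8O6 = 0.3981/0.5870 x 100 = 67.8%.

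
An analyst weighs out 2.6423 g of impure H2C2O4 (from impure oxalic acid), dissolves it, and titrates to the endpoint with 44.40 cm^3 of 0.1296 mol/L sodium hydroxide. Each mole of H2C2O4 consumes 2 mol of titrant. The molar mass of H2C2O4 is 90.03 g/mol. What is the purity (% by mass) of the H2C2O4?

n(NaOH) = 0.1296 x 0.04440 = 0.005754 mol.
n(H2C2O4) = 0.005754 / 2 = 0.002877 mol.
mass of H2C2O4 = 0.002877 x 90.03 = 0.2590 g.
% purity = 0.2590 / 2.6423 x 100 = 9.80%.

9.80%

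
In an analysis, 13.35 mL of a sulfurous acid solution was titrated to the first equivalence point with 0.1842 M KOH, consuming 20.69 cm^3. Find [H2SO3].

0.285 M

n(KOH) = 0.1842 x 0.02069 = 0.003811 mol.
At the first equivalence point, 1 mol OH^- react per mol H2SO3, so n(H2SO3) = 0.003811 / 1 = 0.003811 mol.
[H2SO3] = 0.003811 / 0.01335 L = 0.285 M.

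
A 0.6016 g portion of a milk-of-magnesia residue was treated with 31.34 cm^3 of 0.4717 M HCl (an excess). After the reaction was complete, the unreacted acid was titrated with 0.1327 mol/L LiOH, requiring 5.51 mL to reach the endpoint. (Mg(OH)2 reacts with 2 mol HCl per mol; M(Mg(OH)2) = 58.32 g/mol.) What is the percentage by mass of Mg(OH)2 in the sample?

68.1%

Total n(HCl) added = 0.4717 x 0.03134 = 0.01478 mol.
n(LiOH) used = 0.1327 x 0.005510 = 0.0007312 mol, which equals the excess n(HCl).
So n(HCl) consumed by the sample = 0.01478 - 0.0007312 = 0.01405 mol.
n(Mg(OH)2) = 0.01405 / 2 = 0.007026 mol.
mass Mg(OH)2 = 0.007026 x 58.32 = 0.4098 g, so %Mg(OH)2 = 0.4098/0.6016 x 100 = 68.1%.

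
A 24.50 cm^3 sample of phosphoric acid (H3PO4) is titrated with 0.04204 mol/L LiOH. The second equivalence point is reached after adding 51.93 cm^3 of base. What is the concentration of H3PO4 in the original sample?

n(LiOH) = 0.04204 x 0.05193 = 0.002183 mol.
At the second equivalence point, 2 mol OH^- react per mol H3PO4, so n(H3PO4) = 0.002183 / 2 = 0.001092 mol.
[H3PO4] = 0.001092 / 0.02450 L = 0.0446 M.

0.0446 M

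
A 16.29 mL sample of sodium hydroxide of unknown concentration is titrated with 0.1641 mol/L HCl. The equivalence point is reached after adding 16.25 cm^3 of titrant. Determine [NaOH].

0.164 M

n(HCl) delivered = 0.1641 x 0.01625 = 0.002667 mol.
For a 1:1 reaction, n(NaOH) = 0.002667 mol.
[NaOH] = 0.002667 mol / 0.01629 L = 0.164 M.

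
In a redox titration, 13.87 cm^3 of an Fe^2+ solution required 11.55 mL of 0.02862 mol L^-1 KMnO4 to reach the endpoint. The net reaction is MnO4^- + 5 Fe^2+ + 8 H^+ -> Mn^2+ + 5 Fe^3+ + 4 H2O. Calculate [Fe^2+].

n(KMnO4) = 0.02862 x 0.01155 = 0.0003306 mol.
From the balanced equation, 1 mol KMnO4 reacts with 5 mol Fe^2+, so n(Fe^2+) = 0.0003306 x 5/1 = 0.001653 mol.
[Fe^2+] = 0.001653 / 0.01387 L = 0.119 M.

0.119 M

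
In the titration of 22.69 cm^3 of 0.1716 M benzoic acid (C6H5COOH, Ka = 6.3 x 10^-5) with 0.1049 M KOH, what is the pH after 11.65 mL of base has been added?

Initial n(C6H5COOH) = 0.1716 x 0.02269 = 0.003894 mol.
n(KOH) added = 0.1049 x 0.01165 = 0.001222 mol, converting that many moles of C6H5COOH to C6H5COO-.
Remaining n(C6H5COOH) = 0.002672 mol; n(C6H5COO-) = 0.001222 mol.
By Henderson-Hasselbalch, pH = pKa + log([A^-]/[HA]) = 4.20 + log(0.001222/0.002672) = 4.20 + (-0.34) = 3.86.

3.86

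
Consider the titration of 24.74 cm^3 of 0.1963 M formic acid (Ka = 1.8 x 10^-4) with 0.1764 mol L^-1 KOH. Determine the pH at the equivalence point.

n(HCOOH) = 0.1963 x 0.02474 = 0.004856 mol; V(KOH) at equivalence = 0.004856/0.1764 = 0.02753 L.
At equivalence all the acid is converted to HCOO-; total volume = 0.02474 + 0.02753 = 0.05227 L, so [HCOO-] = 0.004856/0.05227 = 0.09291 M.
Kb = Kw/Ka = 1.0e-14 / 1.8 x 10^-4 = 5.56e-11.
[OH^-] = sqrt(Kb x [HCOO-]) = sqrt(5.56e-11 x 0.09291) = 2.27e-6 M.
pOH = 5.64, so pH = 14.00 - 5.64 = 8.36.

8.36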